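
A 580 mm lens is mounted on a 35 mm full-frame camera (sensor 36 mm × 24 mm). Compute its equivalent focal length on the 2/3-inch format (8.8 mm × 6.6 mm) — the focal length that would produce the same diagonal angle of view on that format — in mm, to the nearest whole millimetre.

147 mm

Sensor diagonal = √(36² + 24²) = √1872.0000 ≈ 43.2666 mm.
Sensor diagonal = √(8.8² + 6.6²) = √121.0000 ≈ 11.0000 mm.
Equal angle of view means equal diagonal/f ratio, so f₂ = f₁ · (diagonal₂/diagonal₁) = 580 × 11.0000/43.2666.
f₂ = 580 × 0.25424 ≈ 147.458 mm.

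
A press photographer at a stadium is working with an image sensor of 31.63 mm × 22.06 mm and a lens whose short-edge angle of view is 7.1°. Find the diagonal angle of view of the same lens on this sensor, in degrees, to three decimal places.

12.379°

From the short-edge AOV: f = 22.06 / (2·tan(3.55°)) = 22.06 / 0.12408 ≈ 177.7925 mm.
Sensor diagonal = √(31.63² + 22.06²) = √1487.1005 ≈ 38.5629 mm.
Diagonal AOV = 2·arctan(38.5629 / (2 × 177.7925)) = 2·arctan(0.10845) ≈ 12.3790°.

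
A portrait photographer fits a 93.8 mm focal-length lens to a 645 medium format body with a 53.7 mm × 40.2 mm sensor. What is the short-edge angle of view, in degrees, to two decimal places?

Angle of view α = 2·arctan(h/2f) with h = 40.2 mm and f = 93.8 mm.
h/2f = 0.21429; arctan(0.21429) ≈ 12.0948°, so α ≈ 24.1895°.

24.19°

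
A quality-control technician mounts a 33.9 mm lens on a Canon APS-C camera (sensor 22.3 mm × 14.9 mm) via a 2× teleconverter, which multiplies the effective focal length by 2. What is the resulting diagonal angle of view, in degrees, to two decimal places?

22.38°

Effective focal length f = 33.9 × 2 = 67.8 mm.
Sensor diagonal = √(22.3² + 14.9²) = √719.3000 ≈ 26.8198 mm.
α = 2·arctan(26.820 / (2 × 67.8)) = 2·arctan(0.19779) ≈ 22.3758°.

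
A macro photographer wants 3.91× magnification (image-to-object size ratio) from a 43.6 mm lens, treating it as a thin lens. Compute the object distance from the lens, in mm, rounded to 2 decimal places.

54.75 mm

With m = dᵢ/dₒ and 1/f = 1/dₒ + 1/dᵢ, substituting dᵢ = m·dₒ gives 1/f = (1 + 1/m)/dₒ, hence dₒ = f·(1 + 1/m).
dₒ = 43.6 × (1 + 1/3.91) = 43.6 × 1.25575 ≈ 54.751 mm.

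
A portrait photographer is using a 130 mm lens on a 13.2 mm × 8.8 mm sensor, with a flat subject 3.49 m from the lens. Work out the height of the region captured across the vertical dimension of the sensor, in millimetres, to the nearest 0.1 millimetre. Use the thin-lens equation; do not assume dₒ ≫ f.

227.4 mm

dₒ: 3.49 m = 3490 mm.
Similar triangles through the lens centre give W/dₒ = h/dᵢ; with 1/f = 1/dₒ + 1/dᵢ this gives W = h·(dₒ − f)/f.
W = 8.8 mm × (3490 − 130) / 130 = 8.8 × 25.8462 ≈ 227.446 mm.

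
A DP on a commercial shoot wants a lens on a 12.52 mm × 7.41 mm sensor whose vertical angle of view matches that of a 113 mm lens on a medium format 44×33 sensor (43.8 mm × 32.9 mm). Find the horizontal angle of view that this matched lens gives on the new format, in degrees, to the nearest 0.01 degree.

Equal vertical AOV ⇒ f₂ = f₁ · 7.41/32.9 = 113 × 0.22523 ≈ 25.4508 mm.
Horizontal AOV on the new format = 2·arctan(12.52 / (2 × 25.4508)) = 2·arctan(0.24597) ≈ 27.6369°.

27.64°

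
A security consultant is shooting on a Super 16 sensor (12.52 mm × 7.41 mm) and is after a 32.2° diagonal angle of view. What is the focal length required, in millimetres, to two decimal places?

Sensor diagonal = √(12.52² + 7.41²) = √211.6585 ≈ 14.5485 mm.
From α = 2·arctan(d/2f) we get f = d / (2·tan(α/2)).
With d = 14.5485 mm and α/2 = 16.1°, tan(α/2) ≈ 0.28864, so f ≈ 14.5485 / 0.57727 ≈ 25.2022 mm.

25.20 mm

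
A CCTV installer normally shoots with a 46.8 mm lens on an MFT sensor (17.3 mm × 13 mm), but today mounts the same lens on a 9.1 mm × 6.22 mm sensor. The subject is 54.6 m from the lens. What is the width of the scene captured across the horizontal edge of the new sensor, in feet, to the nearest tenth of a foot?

The focal length stays 46.8 mm; the relevant sensor dimension is now w = 9.1 mm. Object distance dₒ = 54.6 m = 54600 mm.
Thin-lens field width W = w·(dₒ − f)/f = 9.1 × (54600 − 46.8)/46.8 ≈ 10607.567 mm = 10607.567/304.8 ft = 34.8017 ft.

34.8 ft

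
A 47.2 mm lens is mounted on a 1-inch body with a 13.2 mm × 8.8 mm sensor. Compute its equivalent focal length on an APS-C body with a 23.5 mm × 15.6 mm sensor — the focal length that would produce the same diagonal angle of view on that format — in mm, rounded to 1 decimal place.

Sensor diagonal = √(13.2² + 8.8²) = √251.6800 ≈ 15.8644 mm.
Sensor diagonal = √(23.5² + 15.6²) = √795.6100 ≈ 28.2066 mm.
Equal angle of view means equal diagonal/f ratio, so f₂ = f₁ · (diagonal₂/diagonal₁) = 47.2 × 28.2066/15.8644.
f₂ = 47.2 × 1.77798 ≈ 83.920 mm.

83.9 mm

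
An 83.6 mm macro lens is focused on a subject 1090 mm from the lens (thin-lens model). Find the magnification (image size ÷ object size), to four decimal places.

0.0831×

Thin lens: 1/f = 1/dₒ + 1/dᵢ → 1/dᵢ = 1/83.6 − 1/1090 = 0.0110443 mm⁻¹, so dᵢ ≈ 90.5445 mm.
Magnification m = dᵢ/dₒ = 90.5445/1090 ≈ 0.08307.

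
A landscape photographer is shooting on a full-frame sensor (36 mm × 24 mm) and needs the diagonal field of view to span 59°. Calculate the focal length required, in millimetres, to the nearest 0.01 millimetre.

Sensor diagonal = √(36² + 24²) = √1872.0000 ≈ 43.2666 mm.
From α = 2·arctan(d/2f) we get f = d / (2·tan(α/2)).
With d = 43.2666 mm and α/2 = 29.5°, tan(α/2) ≈ 0.56577, so f ≈ 43.2666 / 1.13155 ≈ 38.2367 mm.

38.24 mm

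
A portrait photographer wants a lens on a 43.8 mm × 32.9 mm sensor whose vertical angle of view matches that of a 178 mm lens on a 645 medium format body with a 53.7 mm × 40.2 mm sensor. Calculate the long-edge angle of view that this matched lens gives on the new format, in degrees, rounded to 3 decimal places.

Equal vertical AOV ⇒ f₂ = f₁ · 32.9/40.2 = 178 × 0.81841 ≈ 145.6766 mm.
Long-edge AOV on the new format = 2·arctan(43.8 / (2 × 145.6766)) = 2·arctan(0.15033) ≈ 17.0988°.

17.099°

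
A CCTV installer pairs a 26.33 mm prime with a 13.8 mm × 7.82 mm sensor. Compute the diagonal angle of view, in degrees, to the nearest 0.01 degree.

33.53°

Sensor diagonal = √(13.8² + 7.82²) = √251.5924 ≈ 15.8617 mm.
Angle of view α = 2·arctan(d/2f) with d = 15.8617 mm and f = 26.33 mm.
d/2f = 0.30121; arctan(0.30121) ≈ 16.7628°, so α ≈ 33.5255°.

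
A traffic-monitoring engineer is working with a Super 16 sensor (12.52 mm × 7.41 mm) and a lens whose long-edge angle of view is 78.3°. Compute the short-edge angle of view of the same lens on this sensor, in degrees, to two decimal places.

51.45°

From the long-edge AOV: f = 12.52 / (2·tan(39.15°)) = 12.52 / 1.62826 ≈ 7.6892 mm.
Short-edge AOV = 2·arctan(7.41 / (2 × 7.6892)) = 2·arctan(0.48184) ≈ 51.4536°.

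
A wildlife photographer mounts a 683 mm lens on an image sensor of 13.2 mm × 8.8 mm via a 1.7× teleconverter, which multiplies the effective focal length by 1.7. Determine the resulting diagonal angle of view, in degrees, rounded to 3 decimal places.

0.783°

Effective focal length f = 683 × 1.7 = 1161.1 mm.
Sensor diagonal = √(13.2² + 8.8²) = √251.6800 ≈ 15.8644 mm.
α = 2·arctan(15.864 / (2 × 1161.1)) = 2·arctan(0.00683) ≈ 0.7828°.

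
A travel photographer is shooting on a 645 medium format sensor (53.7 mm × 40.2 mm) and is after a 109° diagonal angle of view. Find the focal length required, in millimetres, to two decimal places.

23.92 mm

Sensor diagonal = √(53.7² + 40.2²) = √4499.7300 ≈ 67.0800 mm.
From α = 2·arctan(d/2f) we get f = d / (2·tan(α/2)).
With d = 67.0800 mm and α/2 = 54.5°, tan(α/2) ≈ 1.40195, so f ≈ 67.0800 / 2.80390 ≈ 23.9239 mm.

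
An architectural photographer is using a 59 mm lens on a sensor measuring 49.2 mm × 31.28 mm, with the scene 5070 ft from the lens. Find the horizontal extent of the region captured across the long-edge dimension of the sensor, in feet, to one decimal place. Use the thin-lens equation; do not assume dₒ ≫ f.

4227.7 ft

dₒ: 5070 ft × 304.8 mm/ft = 1545335.95 mm.
Similar triangles through the lens centre give W/dₒ = w/dᵢ; with 1/f = 1/dₒ + 1/dᵢ this gives W = w·(dₒ − f)/f.
W = 49.2 mm × (1.54534e+06 − 59) / 59 = 49.2 × 26191.1348 ≈ 1288603.830 mm = 1288603.830/304.8 ft = 4227.7 ft.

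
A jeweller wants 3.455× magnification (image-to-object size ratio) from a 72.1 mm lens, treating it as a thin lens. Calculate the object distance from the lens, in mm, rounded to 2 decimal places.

With m = dᵢ/dₒ and 1/f = 1/dₒ + 1/dᵢ, substituting dᵢ = m·dₒ gives 1/f = (1 + 1/m)/dₒ, hence dₒ = f·(1 + 1/m).
dₒ = 72.1 × (1 + 1/3.455) = 72.1 × 1.28944 ≈ 92.968 mm.

92.97 mm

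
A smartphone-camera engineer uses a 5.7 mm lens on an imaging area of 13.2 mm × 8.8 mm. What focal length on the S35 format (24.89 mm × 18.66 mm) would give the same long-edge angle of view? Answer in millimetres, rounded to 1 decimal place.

Equal angle of view means equal width/f ratio, so f₂ = f₁ · (width₂/width₁) = 5.7 × 24.89/13.2.
f₂ = 5.7 × 1.88561 ≈ 10.748 mm.

10.7 mm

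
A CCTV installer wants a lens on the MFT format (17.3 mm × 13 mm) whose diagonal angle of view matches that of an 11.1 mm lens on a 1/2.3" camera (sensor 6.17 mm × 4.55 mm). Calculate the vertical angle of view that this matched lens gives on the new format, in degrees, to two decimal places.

Sensor diagonal = √(6.17² + 4.55²) = √58.7714 ≈ 7.6663 mm.
Sensor diagonal = √(17.3² + 13²) = √468.2900 ≈ 21.6400 mm.
Equal diagonal AOV ⇒ f₂ = f₁ · 21.6400/7.6663 = 11.1 × 2.82276 ≈ 31.3327 mm.
Vertical AOV on the new format = 2·arctan(13 / (2 × 31.3327)) = 2·arctan(0.20745) ≈ 23.4397°.

23.44°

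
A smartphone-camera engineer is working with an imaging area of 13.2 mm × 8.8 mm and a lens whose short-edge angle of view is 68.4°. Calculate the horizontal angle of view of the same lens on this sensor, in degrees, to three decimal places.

From the short-edge AOV: f = 8.8 / (2·tan(34.2°)) = 8.8 / 1.35920 ≈ 6.4744 mm.
Horizontal AOV = 2·arctan(13.2 / (2 × 6.4744)) = 2·arctan(1.01940) ≈ 91.1008°.

91.101°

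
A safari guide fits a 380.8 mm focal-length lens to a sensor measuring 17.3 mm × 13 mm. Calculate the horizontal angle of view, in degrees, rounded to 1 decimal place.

2.6°

Angle of view α = 2·arctan(w/2f) with w = 17.3 mm and f = 380.8 mm.
w/2f = 0.02272; arctan(0.02272) ≈ 1.3013°, so α ≈ 2.6025°.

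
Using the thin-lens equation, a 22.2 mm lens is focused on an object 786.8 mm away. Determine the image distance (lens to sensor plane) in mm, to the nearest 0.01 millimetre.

1/dᵢ = 1/f − 1/dₒ = 1/22.2 − 1/786.8 = 0.0437741 mm⁻¹.
dᵢ = 1/0.0437741 ≈ 22.8446 mm.

22.84 mm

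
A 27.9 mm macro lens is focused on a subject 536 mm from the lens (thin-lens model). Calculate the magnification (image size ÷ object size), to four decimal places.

Thin lens: 1/f = 1/dₒ + 1/dᵢ → 1/dᵢ = 1/27.9 − 1/536 = 0.0339766 mm⁻¹, so dᵢ ≈ 29.4320 mm.
Magnification m = dᵢ/dₒ = 29.4320/536 ≈ 0.05491.

0.0549×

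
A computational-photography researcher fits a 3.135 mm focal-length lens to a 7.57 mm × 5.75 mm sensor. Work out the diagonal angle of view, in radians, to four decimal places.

Sensor diagonal = √(7.57² + 5.75²) = √90.3674 ≈ 9.5062 mm.
Angle of view α = 2·arctan(d/2f) with d = 9.5062 mm and f = 3.135 mm.
d/2f = 1.51614; arctan(1.51614) ≈ 0.9877 rad, so α ≈ 1.9754 rad.

1.9754 rad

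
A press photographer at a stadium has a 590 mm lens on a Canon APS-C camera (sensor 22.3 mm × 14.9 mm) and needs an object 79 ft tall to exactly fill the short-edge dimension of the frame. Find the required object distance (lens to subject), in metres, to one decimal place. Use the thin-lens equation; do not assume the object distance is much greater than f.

W: 79 ft × 304.8 mm/ft = 24079.20 mm.
Magnification m = h/W = dᵢ/dₒ; combined with 1/f = 1/dₒ + 1/dᵢ this gives dₒ = f·(1 + W/h).
dₒ = 590 mm × (1 + 24079.2/14.9) = 590 × 1617.0536 ≈ 954061.647 mm = 954.062 m.

954.1 m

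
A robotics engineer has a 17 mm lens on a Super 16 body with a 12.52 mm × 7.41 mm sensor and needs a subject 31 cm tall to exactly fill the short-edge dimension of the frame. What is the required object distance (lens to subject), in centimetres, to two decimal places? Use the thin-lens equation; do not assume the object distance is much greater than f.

W: 31 cm = 310 mm.
Magnification m = h/W = dᵢ/dₒ; combined with 1/f = 1/dₒ + 1/dᵢ this gives dₒ = f·(1 + W/h).
dₒ = 17 mm × (1 + 310/7.41) = 17 × 42.8354 ≈ 728.201 mm = 72.8201 cm.

72.82 cm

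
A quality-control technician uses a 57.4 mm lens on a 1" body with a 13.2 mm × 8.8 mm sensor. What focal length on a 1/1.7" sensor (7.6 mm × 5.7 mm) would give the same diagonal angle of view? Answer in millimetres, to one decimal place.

Sensor diagonal = √(13.2² + 8.8²) = √251.6800 ≈ 15.8644 mm.
Sensor diagonal = √(7.6² + 5.7²) = √90.2500 ≈ 9.5000 mm.
Equal angle of view means equal diagonal/f ratio, so f₂ = f₁ · (diagonal₂/diagonal₁) = 57.4 × 9.5000/15.8644.
f₂ = 57.4 × 0.59882 ≈ 34.373 mm.

34.4 mm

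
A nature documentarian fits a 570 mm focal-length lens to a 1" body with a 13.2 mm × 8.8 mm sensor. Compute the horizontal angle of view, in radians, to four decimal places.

Angle of view α = 2·arctan(w/2f) with w = 13.2 mm and f = 570 mm.
w/2f = 0.01158; arctan(0.01158) ≈ 0.0116 rad, so α ≈ 0.0232 rad.

0.0232 rad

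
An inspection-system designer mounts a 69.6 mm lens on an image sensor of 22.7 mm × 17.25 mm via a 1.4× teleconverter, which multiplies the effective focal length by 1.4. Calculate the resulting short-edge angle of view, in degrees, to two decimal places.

Effective focal length f = 69.6 × 1.4 = 97.44 mm.
α = 2·arctan(17.25 / (2 × 97.44)) = 2·arctan(0.08852) ≈ 10.1168°.

10.12°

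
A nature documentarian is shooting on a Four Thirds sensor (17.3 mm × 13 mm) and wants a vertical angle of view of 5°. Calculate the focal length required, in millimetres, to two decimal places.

148.87 mm

From α = 2·arctan(h/2f) we get f = h / (2·tan(α/2)).
With h = 13 mm and α/2 = 2.5°, tan(α/2) ≈ 0.04366, so f ≈ 13 / 0.08732 ≈ 148.8745 mm.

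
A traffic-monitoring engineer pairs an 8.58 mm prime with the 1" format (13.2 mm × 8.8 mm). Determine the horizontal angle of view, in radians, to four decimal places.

1.3114 rad

Angle of view α = 2·arctan(w/2f) with w = 13.2 mm and f = 8.58 mm.
w/2f = 0.76923; arctan(0.76923) ≈ 0.6557 rad, so α ≈ 1.3114 rad.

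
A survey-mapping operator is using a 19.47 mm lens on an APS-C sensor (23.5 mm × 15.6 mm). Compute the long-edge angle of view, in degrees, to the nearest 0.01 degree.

62.22°

Angle of view α = 2·arctan(w/2f) with w = 23.5 mm and f = 19.47 mm.
w/2f = 0.60349; arctan(0.60349) ≈ 31.1107°, so α ≈ 62.2213°.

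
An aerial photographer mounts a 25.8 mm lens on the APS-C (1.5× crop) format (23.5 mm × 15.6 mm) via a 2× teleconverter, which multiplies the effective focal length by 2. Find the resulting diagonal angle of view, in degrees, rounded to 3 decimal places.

Effective focal length f = 25.8 × 2 = 51.6 mm.
Sensor diagonal = √(23.5² + 15.6²) = √795.6100 ≈ 28.2066 mm.
α = 2·arctan(28.207 / (2 × 51.6)) = 2·arctan(0.27332) ≈ 30.5734°.

30.573°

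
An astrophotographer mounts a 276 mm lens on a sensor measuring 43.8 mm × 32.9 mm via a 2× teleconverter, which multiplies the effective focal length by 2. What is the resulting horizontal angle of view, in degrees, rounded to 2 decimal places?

4.54°

Effective focal length f = 276 × 2 = 552 mm.
α = 2·arctan(43.8 / (2 × 552)) = 2·arctan(0.03967) ≈ 4.5439°.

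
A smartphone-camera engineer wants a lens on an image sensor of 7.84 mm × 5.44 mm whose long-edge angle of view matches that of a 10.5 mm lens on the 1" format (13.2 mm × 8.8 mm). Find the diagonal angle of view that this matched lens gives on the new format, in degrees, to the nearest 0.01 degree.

74.84°

Equal long-edge AOV ⇒ f₂ = f₁ · 7.84/13.2 = 10.5 × 0.59394 ≈ 6.2364 mm.
Sensor diagonal = √(7.84² + 5.44²) = √91.0592 ≈ 9.5425 mm.
Diagonal AOV on the new format = 2·arctan(9.5425 / (2 × 6.2364)) = 2·arctan(0.76507) ≈ 74.8370°.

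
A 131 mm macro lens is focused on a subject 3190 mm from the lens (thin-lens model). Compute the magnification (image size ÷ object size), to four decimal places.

Thin lens: 1/f = 1/dₒ + 1/dᵢ → 1/dᵢ = 1/131 − 1/3190 = 0.0073201 mm⁻¹, so dᵢ ≈ 136.6100 mm.
Magnification m = dᵢ/dₒ = 136.6100/3190 ≈ 0.04282.

0.0428×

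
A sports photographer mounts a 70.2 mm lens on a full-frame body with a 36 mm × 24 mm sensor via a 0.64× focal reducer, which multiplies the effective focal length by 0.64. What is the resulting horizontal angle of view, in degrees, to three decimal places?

Effective focal length f = 70.2 × 0.64 = 44.928 mm.
α = 2·arctan(36 / (2 × 44.928)) = 2·arctan(0.40064) ≈ 43.6661°.

43.666°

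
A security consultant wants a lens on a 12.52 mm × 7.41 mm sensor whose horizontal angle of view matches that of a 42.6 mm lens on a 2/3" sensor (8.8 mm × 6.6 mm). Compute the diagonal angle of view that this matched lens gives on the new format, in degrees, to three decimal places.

Equal horizontal AOV ⇒ f₂ = f₁ · 12.52/8.8 = 42.6 × 1.42273 ≈ 60.6082 mm.
Sensor diagonal = √(12.52² + 7.41²) = √211.6585 ≈ 14.5485 mm.
Diagonal AOV on the new format = 2·arctan(14.5485 / (2 × 60.6082)) = 2·arctan(0.12002) ≈ 13.6879°.

13.688°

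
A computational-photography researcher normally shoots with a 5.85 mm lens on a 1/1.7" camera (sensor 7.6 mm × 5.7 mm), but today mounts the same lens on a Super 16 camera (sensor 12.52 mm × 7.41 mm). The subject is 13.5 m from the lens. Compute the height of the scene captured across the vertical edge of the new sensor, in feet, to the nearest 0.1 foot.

56.1 ft

The focal length stays 5.85 mm; the relevant sensor dimension is now h = 7.41 mm. Object distance dₒ = 13.5 m = 13500 mm.
Thin-lens field height W = h·(dₒ − f)/f = 7.41 × (13500 − 5.85)/5.85 ≈ 17092.590 mm = 17092.590/304.8 ft = 56.0781 ft.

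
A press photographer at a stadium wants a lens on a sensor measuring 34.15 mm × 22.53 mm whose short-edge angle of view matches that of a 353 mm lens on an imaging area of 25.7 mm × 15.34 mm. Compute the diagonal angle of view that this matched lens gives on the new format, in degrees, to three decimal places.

Equal short-edge AOV ⇒ f₂ = f₁ · 22.53/15.34 = 353 × 1.46871 ≈ 518.4544 mm.
Sensor diagonal = √(34.15² + 22.53²) = √1673.8234 ≈ 40.9124 mm.
Diagonal AOV on the new format = 2·arctan(40.9124 / (2 × 518.4544)) = 2·arctan(0.03946) ≈ 4.5190°.

4.519°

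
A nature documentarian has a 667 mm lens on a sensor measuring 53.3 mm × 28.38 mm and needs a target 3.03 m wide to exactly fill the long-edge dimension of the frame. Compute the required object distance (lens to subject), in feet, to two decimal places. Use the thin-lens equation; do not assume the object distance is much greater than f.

126.59 ft

W: 3.03 m = 3030 mm.
Magnification m = w/W = dᵢ/dₒ; combined with 1/f = 1/dₒ + 1/dᵢ this gives dₒ = f·(1 + W/w).
dₒ = 667 mm × (1 + 3030/53.3) = 667 × 57.8480 ≈ 38584.636 mm = 38584.636/304.8 ft = 126.59 ft.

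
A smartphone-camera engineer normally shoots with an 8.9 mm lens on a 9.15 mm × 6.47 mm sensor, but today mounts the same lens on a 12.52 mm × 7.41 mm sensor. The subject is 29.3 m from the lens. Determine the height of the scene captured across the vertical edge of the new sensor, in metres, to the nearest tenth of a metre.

The focal length stays 8.9 mm; the relevant sensor dimension is now h = 7.41 mm. Object distance dₒ = 29.3 m = 29300 mm.
Thin-lens field height W = h·(dₒ − f)/f = 7.41 × (29300 − 8.9)/8.9 ≈ 24387.309 mm = 24.3873 m.

24.4 m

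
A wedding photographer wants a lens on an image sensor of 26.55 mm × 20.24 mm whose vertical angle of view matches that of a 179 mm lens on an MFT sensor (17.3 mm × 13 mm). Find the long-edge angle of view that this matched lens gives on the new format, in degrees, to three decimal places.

5.454°

Equal vertical AOV ⇒ f₂ = f₁ · 20.24/13 = 179 × 1.55692 ≈ 278.6892 mm.
Long-edge AOV on the new format = 2·arctan(26.55 / (2 × 278.6892)) = 2·arctan(0.04763) ≈ 5.4543°.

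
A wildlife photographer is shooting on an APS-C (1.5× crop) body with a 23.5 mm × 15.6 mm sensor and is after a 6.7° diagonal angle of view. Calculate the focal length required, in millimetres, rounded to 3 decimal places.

Sensor diagonal = √(23.5² + 15.6²) = √795.6100 ≈ 28.2066 mm.
From α = 2·arctan(d/2f) we get f = d / (2·tan(α/2)).
With d = 28.2066 mm and α/2 = 3.35°, tan(α/2) ≈ 0.05854, so f ≈ 28.2066 / 0.11707 ≈ 240.9365 mm.

240.937 mm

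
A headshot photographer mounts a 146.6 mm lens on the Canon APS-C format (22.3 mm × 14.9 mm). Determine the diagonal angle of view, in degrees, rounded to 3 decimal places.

10.453°

Sensor diagonal = √(22.3² + 14.9²) = √719.3000 ≈ 26.8198 mm.
Angle of view α = 2·arctan(d/2f) with d = 26.8198 mm and f = 146.6 mm.
d/2f = 0.09147; arctan(0.09147) ≈ 5.2264°, so α ≈ 10.4529°.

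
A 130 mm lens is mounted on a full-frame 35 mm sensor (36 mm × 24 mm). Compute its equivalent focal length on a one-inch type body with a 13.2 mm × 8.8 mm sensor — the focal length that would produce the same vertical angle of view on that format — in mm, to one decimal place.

47.7 mm

Equal angle of view means equal height/f ratio, so f₂ = f₁ · (height₂/height₁) = 130 × 8.8/24.
f₂ = 130 × 0.36667 ≈ 47.667 mm.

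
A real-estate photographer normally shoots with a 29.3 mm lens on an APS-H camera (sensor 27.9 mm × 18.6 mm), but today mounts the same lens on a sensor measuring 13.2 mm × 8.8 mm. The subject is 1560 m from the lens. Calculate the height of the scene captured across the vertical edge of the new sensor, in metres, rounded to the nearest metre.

469 m

The focal length stays 29.3 mm; the relevant sensor dimension is now h = 8.8 mm. Object distance dₒ = 1560 m = 1.56e+06 mm.
Thin-lens field height W = h·(dₒ − f)/f = 8.8 × (1.56e+06 − 29.3)/29.3 ≈ 468523.623 mm = 468.524 m.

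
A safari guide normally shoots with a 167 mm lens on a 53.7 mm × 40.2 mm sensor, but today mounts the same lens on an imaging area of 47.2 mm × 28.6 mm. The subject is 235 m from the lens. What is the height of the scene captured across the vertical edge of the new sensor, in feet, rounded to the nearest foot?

The focal length stays 167 mm; the relevant sensor dimension is now h = 28.6 mm. Object distance dₒ = 235 m = 235000 mm.
Thin-lens field height W = h·(dₒ − f)/f = 28.6 × (235000 − 167)/167 ≈ 40216.909 mm = 40216.909/304.8 ft = 131.945 ft.

132 ft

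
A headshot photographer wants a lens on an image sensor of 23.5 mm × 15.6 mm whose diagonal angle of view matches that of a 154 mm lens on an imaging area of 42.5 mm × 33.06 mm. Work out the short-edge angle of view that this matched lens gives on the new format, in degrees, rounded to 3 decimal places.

11.045°

Sensor diagonal = √(42.5² + 33.06²) = √2899.2136 ≈ 53.8443 mm.
Sensor diagonal = √(23.5² + 15.6²) = √795.6100 ≈ 28.2066 mm.
Equal diagonal AOV ⇒ f₂ = f₁ · 28.2066/53.8443 = 154 × 0.52385 ≈ 80.6735 mm.
Short-edge AOV on the new format = 2·arctan(15.6 / (2 × 80.6735)) = 2·arctan(0.09669) ≈ 11.0451°.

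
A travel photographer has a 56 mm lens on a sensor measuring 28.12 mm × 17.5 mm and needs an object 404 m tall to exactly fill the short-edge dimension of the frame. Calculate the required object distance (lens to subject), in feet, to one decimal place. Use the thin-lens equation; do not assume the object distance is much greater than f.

W: 404 m = 404000 mm.
Magnification m = h/W = dᵢ/dₒ; combined with 1/f = 1/dₒ + 1/dᵢ this gives dₒ = f·(1 + W/h).
dₒ = 56 mm × (1 + 404000/17.5) = 56 × 23086.7143 ≈ 1292856.000 mm = 1292856.000/304.8 ft = 4241.65 ft.

4241.7 ft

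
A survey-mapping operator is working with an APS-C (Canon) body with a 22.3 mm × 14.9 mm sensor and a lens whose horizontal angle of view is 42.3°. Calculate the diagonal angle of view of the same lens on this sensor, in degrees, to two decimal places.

From the horizontal AOV: f = 22.3 / (2·tan(21.15°)) = 22.3 / 0.77374 ≈ 28.8210 mm.
Sensor diagonal = √(22.3² + 14.9²) = √719.3000 ≈ 26.8198 mm.
Diagonal AOV = 2·arctan(26.8198 / (2 × 28.8210)) = 2·arctan(0.46528) ≈ 49.9034°.

49.90°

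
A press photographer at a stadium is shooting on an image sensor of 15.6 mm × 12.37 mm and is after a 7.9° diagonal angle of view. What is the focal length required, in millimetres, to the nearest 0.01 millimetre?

144.17 mm

Sensor diagonal = √(15.6² + 12.37²) = √396.3769 ≈ 19.9092 mm.
From α = 2·arctan(d/2f) we get f = d / (2·tan(α/2)).
With d = 19.9092 mm and α/2 = 3.95°, tan(α/2) ≈ 0.06905, so f ≈ 19.9092 / 0.13810 ≈ 144.1654 mm.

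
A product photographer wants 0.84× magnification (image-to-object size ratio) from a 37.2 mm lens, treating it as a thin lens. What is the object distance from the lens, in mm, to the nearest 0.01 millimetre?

81.49 mm

With m = dᵢ/dₒ and 1/f = 1/dₒ + 1/dᵢ, substituting dᵢ = m·dₒ gives 1/f = (1 + 1/m)/dₒ, hence dₒ = f·(1 + 1/m).
dₒ = 37.2 × (1 + 1/0.84) = 37.2 × 2.19048 ≈ 81.486 mm.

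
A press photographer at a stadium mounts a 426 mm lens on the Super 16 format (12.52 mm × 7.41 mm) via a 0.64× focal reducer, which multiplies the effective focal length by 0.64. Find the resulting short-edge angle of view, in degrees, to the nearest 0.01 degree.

Effective focal length f = 426 × 0.64 = 272.64 mm.
α = 2·arctan(7.41 / (2 × 272.64)) = 2·arctan(0.01359) ≈ 1.5571°.

1.56°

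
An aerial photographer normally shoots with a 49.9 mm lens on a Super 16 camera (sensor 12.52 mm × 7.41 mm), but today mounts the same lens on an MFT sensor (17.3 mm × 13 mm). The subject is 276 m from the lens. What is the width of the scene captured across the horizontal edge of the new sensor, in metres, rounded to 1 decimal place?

The focal length stays 49.9 mm; the relevant sensor dimension is now w = 17.3 mm. Object distance dₒ = 276 m = 276000 mm.
Thin-lens field width W = w·(dₒ − f)/f = 17.3 × (276000 − 49.9)/49.9 ≈ 95670.075 mm = 95.6701 m.

95.7 m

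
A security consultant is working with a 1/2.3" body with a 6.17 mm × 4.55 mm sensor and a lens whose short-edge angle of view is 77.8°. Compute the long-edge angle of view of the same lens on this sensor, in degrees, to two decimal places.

From the short-edge AOV: f = 4.55 / (2·tan(38.9°)) = 4.55 / 1.61380 ≈ 2.8194 mm.
Long-edge AOV = 2·arctan(6.17 / (2 × 2.8194)) = 2·arctan(1.09419) ≈ 95.1505°.

95.15°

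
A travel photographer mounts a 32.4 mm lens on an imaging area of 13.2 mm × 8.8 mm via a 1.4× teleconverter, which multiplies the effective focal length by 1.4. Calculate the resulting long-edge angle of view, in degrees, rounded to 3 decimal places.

16.557°

Effective focal length f = 32.4 × 1.4 = 45.36 mm.
α = 2·arctan(13.2 / (2 × 45.36)) = 2·arctan(0.14550) ≈ 16.5572°.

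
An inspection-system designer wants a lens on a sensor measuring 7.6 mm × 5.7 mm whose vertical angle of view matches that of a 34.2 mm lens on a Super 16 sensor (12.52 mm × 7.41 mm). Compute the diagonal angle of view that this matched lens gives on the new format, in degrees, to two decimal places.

20.47°

Equal vertical AOV ⇒ f₂ = f₁ · 5.7/7.41 = 34.2 × 0.76923 ≈ 26.3077 mm.
Sensor diagonal = √(7.6² + 5.7²) = √90.2500 ≈ 9.5000 mm.
Diagonal AOV on the new format = 2·arctan(9.5000 / (2 × 26.3077)) = 2·arctan(0.18056) ≈ 20.4696°.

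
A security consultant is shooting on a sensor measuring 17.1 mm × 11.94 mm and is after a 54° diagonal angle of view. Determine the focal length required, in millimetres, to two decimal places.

20.47 mm

Sensor diagonal = √(17.1² + 11.94²) = √434.9736 ≈ 20.8560 mm.
From α = 2·arctan(d/2f) we get f = d / (2·tan(α/2)).
With d = 20.8560 mm and α/2 = 27°, tan(α/2) ≈ 0.50953, so f ≈ 20.8560 / 1.01905 ≈ 20.4661 mm.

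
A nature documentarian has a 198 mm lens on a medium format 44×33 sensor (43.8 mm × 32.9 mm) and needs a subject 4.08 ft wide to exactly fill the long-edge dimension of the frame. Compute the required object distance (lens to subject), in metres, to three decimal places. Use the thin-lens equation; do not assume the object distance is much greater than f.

5.820 m

W: 4.08 ft × 304.8 mm/ft = 1243.58 mm.
Magnification m = w/W = dᵢ/dₒ; combined with 1/f = 1/dₒ + 1/dᵢ this gives dₒ = f·(1 + W/w).
dₒ = 198 mm × (1 + 1243.58/43.8) = 198 × 29.3923 ≈ 5819.681 mm = 5.81968 m.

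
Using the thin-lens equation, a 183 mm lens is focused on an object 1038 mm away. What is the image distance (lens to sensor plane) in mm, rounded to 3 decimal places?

1/dᵢ = 1/f − 1/dₒ = 1/183 − 1/1038 = 0.0045011 mm⁻¹.
dᵢ = 1/0.0045011 ≈ 222.1684 mm.

222.168 mm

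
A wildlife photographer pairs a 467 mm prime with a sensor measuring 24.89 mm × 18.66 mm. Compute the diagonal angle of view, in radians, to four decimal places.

Sensor diagonal = √(24.89² + 18.66²) = √967.7077 ≈ 31.1080 mm.
Angle of view α = 2·arctan(d/2f) with d = 31.1080 mm and f = 467 mm.
d/2f = 0.03331; arctan(0.03331) ≈ 0.0333 rad, so α ≈ 0.0666 rad.

0.0666 rad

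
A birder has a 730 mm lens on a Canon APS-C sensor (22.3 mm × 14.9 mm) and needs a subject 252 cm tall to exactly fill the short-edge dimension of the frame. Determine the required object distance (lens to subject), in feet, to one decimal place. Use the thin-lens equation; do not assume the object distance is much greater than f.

407.5 ft

W: 252 cm = 2520 mm.
Magnification m = h/W = dᵢ/dₒ; combined with 1/f = 1/dₒ + 1/dᵢ this gives dₒ = f·(1 + W/h).
dₒ = 730 mm × (1 + 2520/14.9) = 730 × 170.1275 ≈ 124193.087 mm = 124193.087/304.8 ft = 407.458 ft.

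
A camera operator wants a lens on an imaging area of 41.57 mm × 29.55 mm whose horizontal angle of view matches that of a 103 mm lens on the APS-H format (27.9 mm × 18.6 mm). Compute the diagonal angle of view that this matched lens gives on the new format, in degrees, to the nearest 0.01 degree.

Equal horizontal AOV ⇒ f₂ = f₁ · 41.57/27.9 = 103 × 1.48996 ≈ 153.4663 mm.
Sensor diagonal = √(41.57² + 29.55²) = √2601.2674 ≈ 51.0026 mm.
Diagonal AOV on the new format = 2·arctan(51.0026 / (2 × 153.4663)) = 2·arctan(0.16617) ≈ 18.8691°.

18.87°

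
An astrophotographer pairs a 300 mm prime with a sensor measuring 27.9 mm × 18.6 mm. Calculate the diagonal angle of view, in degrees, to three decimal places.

6.397°

Sensor diagonal = √(27.9² + 18.6²) = √1124.3700 ≈ 33.5316 mm.
Angle of view α = 2·arctan(d/2f) with d = 33.5316 mm and f = 300 mm.
d/2f = 0.05589; arctan(0.05589) ≈ 3.1987°, so α ≈ 6.3974°.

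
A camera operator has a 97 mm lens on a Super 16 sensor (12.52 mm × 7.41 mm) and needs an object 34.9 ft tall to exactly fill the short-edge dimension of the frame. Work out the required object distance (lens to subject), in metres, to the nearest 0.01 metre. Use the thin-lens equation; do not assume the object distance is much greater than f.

139.35 m

W: 34.9 ft × 304.8 mm/ft = 10637.52 mm.
Magnification m = h/W = dᵢ/dₒ; combined with 1/f = 1/dₒ + 1/dᵢ this gives dₒ = f·(1 + W/h).
dₒ = 97 mm × (1 + 10637.5/7.41) = 97 × 1436.5627 ≈ 139346.583 mm = 139.347 m.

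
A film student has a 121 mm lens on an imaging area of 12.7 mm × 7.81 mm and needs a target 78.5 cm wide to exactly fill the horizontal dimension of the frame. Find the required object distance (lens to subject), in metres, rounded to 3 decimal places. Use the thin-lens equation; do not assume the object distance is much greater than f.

W: 78.5 cm = 785 mm.
Magnification m = w/W = dᵢ/dₒ; combined with 1/f = 1/dₒ + 1/dᵢ this gives dₒ = f·(1 + W/w).
dₒ = 121 mm × (1 + 785/12.7) = 121 × 62.8110 ≈ 7600.134 mm = 7.60013 m.

7.600 m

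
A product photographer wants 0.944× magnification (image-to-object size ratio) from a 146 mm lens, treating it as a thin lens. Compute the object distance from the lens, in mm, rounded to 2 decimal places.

300.66 mm

With m = dᵢ/dₒ and 1/f = 1/dₒ + 1/dᵢ, substituting dᵢ = m·dₒ gives 1/f = (1 + 1/m)/dₒ, hence dₒ = f·(1 + 1/m).
dₒ = 146 × (1 + 1/0.944) = 146 × 2.05932 ≈ 300.661 mm.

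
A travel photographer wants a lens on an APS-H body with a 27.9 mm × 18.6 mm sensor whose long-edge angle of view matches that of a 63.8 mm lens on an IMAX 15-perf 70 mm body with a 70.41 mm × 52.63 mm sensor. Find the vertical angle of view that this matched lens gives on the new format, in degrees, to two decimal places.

40.39°

Equal long-edge AOV ⇒ f₂ = f₁ · 27.9/70.41 = 63.8 × 0.39625 ≈ 25.2808 mm.
Vertical AOV on the new format = 2·arctan(18.6 / (2 × 25.2808)) = 2·arctan(0.36787) ≈ 40.3939°.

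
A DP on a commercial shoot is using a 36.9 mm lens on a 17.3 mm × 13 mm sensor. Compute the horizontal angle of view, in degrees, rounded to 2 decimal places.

26.39°

Angle of view α = 2·arctan(w/2f) with w = 17.3 mm and f = 36.9 mm.
w/2f = 0.23442; arctan(0.23442) ≈ 13.1929°, so α ≈ 26.3858°.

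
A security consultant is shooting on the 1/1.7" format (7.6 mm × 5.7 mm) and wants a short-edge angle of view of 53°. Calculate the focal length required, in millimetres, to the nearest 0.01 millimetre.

From α = 2·arctan(h/2f) we get f = h / (2·tan(α/2)).
With h = 5.7 mm and α/2 = 26.5°, tan(α/2) ≈ 0.49858, so f ≈ 5.7 / 0.99716 ≈ 5.7162 mm.

5.72 mm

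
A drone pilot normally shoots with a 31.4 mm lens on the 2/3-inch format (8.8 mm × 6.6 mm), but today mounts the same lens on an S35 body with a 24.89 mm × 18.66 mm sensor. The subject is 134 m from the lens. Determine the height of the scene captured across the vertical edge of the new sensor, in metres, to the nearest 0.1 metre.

79.6 m

The focal length stays 31.4 mm; the relevant sensor dimension is now h = 18.66 mm. Object distance dₒ = 134 m = 134000 mm.
Thin-lens field height W = h·(dₒ − f)/f = 18.66 × (134000 − 31.4)/31.4 ≈ 79613.187 mm = 79.6132 m.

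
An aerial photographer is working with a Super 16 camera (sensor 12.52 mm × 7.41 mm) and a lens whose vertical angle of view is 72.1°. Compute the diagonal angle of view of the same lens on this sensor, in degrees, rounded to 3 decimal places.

110.035°

From the vertical AOV: f = 7.41 / (2·tan(36.05°)) = 7.41 / 1.45575 ≈ 5.0901 mm.
Sensor diagonal = √(12.52² + 7.41²) = √211.6585 ≈ 14.5485 mm.
Diagonal AOV = 2·arctan(14.5485 / (2 × 5.0901)) = 2·arctan(1.42908) ≈ 110.0352°.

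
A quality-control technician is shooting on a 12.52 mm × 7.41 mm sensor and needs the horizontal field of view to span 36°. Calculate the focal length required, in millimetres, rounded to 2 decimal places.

19.27 mm

From α = 2·arctan(w/2f) we get f = w / (2·tan(α/2)).
With w = 12.52 mm and α/2 = 18°, tan(α/2) ≈ 0.32492, so f ≈ 12.52 / 0.64984 ≈ 19.2663 mm.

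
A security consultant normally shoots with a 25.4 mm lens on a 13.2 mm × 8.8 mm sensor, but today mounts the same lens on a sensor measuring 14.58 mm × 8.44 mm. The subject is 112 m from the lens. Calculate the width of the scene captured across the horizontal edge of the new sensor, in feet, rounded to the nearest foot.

The focal length stays 25.4 mm; the relevant sensor dimension is now w = 14.58 mm. Object distance dₒ = 112 m = 112000 mm.
Thin-lens field width W = w·(dₒ − f)/f = 14.58 × (112000 − 25.4)/25.4 ≈ 64275.184 mm = 64275.184/304.8 ft = 210.877 ft.

211 ft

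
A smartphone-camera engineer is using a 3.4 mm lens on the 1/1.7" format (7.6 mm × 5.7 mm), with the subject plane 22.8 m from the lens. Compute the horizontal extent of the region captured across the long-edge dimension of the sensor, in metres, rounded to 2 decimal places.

dₒ: 22.8 m = 22800 mm.
Similar triangles through the lens centre give W/dₒ = w/dᵢ; with 1/f = 1/dₒ + 1/dᵢ this gives W = w·(dₒ − f)/f.
W = 7.6 mm × (22800 − 3.4) / 3.4 = 7.6 × 6704.8824 ≈ 50957.106 mm = 50.9571 m.

50.96 m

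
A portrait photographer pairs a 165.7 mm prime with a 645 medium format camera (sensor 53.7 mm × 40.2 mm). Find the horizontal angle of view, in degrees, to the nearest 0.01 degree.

Angle of view α = 2·arctan(w/2f) with w = 53.7 mm and f = 165.7 mm.
w/2f = 0.16204; arctan(0.16204) ≈ 9.2042°, so α ≈ 18.4084°.

18.41°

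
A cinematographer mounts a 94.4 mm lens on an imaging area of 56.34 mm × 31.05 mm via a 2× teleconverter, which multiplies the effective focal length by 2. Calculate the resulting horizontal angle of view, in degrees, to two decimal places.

16.97°

Effective focal length f = 94.4 × 2 = 188.8 mm.
α = 2·arctan(56.34 / (2 × 188.8)) = 2·arctan(0.14921) ≈ 16.9725°.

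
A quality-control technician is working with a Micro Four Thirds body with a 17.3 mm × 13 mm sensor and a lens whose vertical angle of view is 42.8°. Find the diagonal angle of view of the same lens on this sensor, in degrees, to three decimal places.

66.237°

From the vertical AOV: f = 13 / (2·tan(21.4°)) = 13 / 0.78379 ≈ 16.5860 mm.
Sensor diagonal = √(17.3² + 13²) = √468.2900 ≈ 21.6400 mm.
Diagonal AOV = 2·arctan(21.6400 / (2 × 16.5860)) = 2·arctan(0.65236) ≈ 66.2373°.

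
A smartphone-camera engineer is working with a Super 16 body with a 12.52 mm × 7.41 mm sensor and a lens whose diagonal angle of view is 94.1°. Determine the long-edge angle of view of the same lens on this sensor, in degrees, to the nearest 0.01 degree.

85.50°

Sensor diagonal = √(12.52² + 7.41²) = √211.6585 ≈ 14.5485 mm.
From the diagonal AOV: f = 14.5485 / (2·tan(47.05°)) = 14.5485 / 2.14849 ≈ 6.7715 mm.
Long-edge AOV = 2·arctan(12.52 / (2 × 6.7715)) = 2·arctan(0.92447) ≈ 85.5046°.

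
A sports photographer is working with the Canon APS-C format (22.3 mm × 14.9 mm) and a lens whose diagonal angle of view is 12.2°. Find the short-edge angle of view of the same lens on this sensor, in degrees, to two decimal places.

Sensor diagonal = √(22.3² + 14.9²) = √719.3000 ≈ 26.8198 mm.
From the diagonal AOV: f = 26.8198 / (2·tan(6.1°)) = 26.8198 / 0.21374 ≈ 125.4794 mm.
Short-edge AOV = 2·arctan(14.9 / (2 × 125.4794)) = 2·arctan(0.05937) ≈ 6.7956°.

6.80°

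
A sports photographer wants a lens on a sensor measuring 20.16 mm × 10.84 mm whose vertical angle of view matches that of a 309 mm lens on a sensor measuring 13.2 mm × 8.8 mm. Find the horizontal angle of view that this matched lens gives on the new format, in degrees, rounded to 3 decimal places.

3.034°

Equal vertical AOV ⇒ f₂ = f₁ · 10.84/8.8 = 309 × 1.23182 ≈ 380.6318 mm.
Horizontal AOV on the new format = 2·arctan(20.16 / (2 × 380.6318)) = 2·arctan(0.02648) ≈ 3.0339°.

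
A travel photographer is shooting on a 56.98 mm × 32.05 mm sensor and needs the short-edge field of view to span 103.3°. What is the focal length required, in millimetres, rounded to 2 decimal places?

From α = 2·arctan(h/2f) we get f = h / (2·tan(α/2)).
With h = 32.05 mm and α/2 = 51.65°, tan(α/2) ≈ 1.26395, so f ≈ 32.05 / 2.52790 ≈ 12.6785 mm.

12.68 mm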